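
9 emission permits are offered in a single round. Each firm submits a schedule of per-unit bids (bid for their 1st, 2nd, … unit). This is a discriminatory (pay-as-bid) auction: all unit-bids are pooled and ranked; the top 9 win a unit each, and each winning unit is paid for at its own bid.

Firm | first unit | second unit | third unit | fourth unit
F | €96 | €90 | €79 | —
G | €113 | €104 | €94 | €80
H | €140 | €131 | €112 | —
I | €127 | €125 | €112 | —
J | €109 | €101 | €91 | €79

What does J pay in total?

Merging the schedules and taking the best 9: 140 (H-1), 131 (H-2), 127 (I-1), 125 (I-2), 113 (G-1), 112 (H-3), 112 (I-3), 109 (J-1), 104 (G-2)
Next rejected bid: €101 (not a price — pay-as-bid).
J's winning unit-bids: 109 = €109.

J pays €109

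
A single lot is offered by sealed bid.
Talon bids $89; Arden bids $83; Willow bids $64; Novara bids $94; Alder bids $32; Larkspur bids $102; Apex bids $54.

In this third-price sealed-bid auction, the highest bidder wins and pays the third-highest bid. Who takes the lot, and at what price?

Bids ranked: 102 (Larkspur) > 94 (Novara) > 89 (Talon) > 83 (Arden) > 64 (Willow) > 54 (Apex) > …
Larkspur is highest; pays the third-highest bid, $89.

Larkspur pays $89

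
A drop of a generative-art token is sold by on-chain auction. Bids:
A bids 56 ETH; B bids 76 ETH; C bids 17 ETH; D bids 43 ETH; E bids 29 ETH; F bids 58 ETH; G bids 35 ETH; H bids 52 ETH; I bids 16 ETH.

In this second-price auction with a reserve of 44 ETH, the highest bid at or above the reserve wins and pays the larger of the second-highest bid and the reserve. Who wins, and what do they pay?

Bids in order: 76 (B) > 58 (F) > 56 (A) > 52 (H) > 43 (D) > 35 (G) > …
B has the top bid at or above the reserve (76 ETH).
Second-highest bid 58 ETH exceeds the reserve 44 ETH → payment 58 ETH.

B pays 58 ETH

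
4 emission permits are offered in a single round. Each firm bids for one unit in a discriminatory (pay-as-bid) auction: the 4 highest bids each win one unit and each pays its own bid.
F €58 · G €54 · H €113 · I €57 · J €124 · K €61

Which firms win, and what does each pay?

J €124, H €113, K €61, F €58

Bids ranked high→low: 124 (J), 113 (H), 61 (K), 58 (F), 57 (I), 54 (G)
Winners (4 units): J, H, K, F.
Each winner pays its own bid: J €124, H €113, K €61, F €58.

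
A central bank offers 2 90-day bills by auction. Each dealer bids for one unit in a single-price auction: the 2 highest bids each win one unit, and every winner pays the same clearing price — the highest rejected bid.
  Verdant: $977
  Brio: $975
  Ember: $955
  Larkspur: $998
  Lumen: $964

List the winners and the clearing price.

Ordering the bids: 998 (Larkspur), 977 (Verdant), 975 (Brio), 964 (Lumen), …
Top 2: Larkspur, Verdant.
Clearing price = highest rejected bid = $975.

Larkspur, Verdant; each pays $975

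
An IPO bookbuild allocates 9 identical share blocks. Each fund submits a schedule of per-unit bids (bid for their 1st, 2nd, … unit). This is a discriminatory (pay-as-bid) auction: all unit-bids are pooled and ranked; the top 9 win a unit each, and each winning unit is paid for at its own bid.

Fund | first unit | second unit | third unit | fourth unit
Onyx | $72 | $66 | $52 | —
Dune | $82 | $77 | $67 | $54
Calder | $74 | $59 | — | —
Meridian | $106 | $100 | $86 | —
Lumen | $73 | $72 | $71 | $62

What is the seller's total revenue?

Total revenue: $742

Merging the schedules and taking the best 9: 106 (Meridian-1), 100 (Meridian-2), 86 (Meridian-3), 82 (Dune-1), 77 (Dune-2), 74 (Calder-1), 73 (Lumen-1), 72 (Onyx-1), 72 (Lumen-2)
Next rejected bid: $71 (not a price — pay-as-bid).
Each winning unit pays its own bid.
Revenue = 106 + 100 + 86 + 82 + 77 + 74 + 73 + 72 + 72 = $742.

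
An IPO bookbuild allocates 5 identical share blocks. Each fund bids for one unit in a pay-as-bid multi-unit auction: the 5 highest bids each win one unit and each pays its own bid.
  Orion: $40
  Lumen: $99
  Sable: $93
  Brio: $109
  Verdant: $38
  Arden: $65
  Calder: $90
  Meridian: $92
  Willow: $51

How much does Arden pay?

Arden pays $0

Sorting: 109 (Brio), 99 (Lumen), 93 (Sable), 92 (Meridian), 90 (Calder), 65 (Arden), 51 (Willow), …
The 5 highest are Brio, Lumen, Sable, Meridian, Calder.
Arden does not win → $0.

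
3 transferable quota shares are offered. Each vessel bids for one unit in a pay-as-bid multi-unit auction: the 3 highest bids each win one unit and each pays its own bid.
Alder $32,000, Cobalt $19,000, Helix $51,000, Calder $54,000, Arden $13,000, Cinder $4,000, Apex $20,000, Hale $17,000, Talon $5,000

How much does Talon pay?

Talon pays $0

Sorting: 54,000 (Calder), 51,000 (Helix), 32,000 (Alder), 20,000 (Apex), 19,000 (Cobalt), …
Top 3: Calder, Helix, Alder.
Talon does not win → $0.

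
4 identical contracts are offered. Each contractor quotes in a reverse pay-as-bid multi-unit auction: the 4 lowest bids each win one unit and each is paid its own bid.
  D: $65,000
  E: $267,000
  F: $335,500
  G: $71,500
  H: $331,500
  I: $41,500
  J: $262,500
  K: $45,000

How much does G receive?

Ordering the bids: 41,500 (I), 45,000 (K), 65,000 (D), 71,500 (G), 262,500 (J), 267,000 (E), …
The 4 lowest are I, K, D, G.
G wins → own bid $71,500.

G is paid $71,500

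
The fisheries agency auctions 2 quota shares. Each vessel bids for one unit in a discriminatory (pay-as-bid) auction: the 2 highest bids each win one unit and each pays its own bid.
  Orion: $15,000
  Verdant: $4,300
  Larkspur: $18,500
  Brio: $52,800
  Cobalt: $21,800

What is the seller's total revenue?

Bids ranked high→low: 52,800 (Brio), 21,800 (Cobalt), 18,500 (Larkspur), 15,000 (Orion), …
Winners (2 units): Brio, Cobalt.
Total revenue = 52,800 + 21,800 = $74,600.

Total revenue: $74,600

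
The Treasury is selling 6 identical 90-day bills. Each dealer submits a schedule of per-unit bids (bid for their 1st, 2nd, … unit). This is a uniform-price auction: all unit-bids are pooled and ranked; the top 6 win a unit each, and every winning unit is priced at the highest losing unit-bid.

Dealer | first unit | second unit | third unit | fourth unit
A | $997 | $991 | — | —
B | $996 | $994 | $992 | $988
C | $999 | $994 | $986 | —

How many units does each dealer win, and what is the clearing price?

A 1, B 3, C 2; clearing price $991

Merging the schedules and taking the best 6: 999 (C-1), 997 (A-1), 996 (B-1), 994 (B-2), 994 (C-2), 992 (B-3)
Highest rejected unit-bid = $991.
Allocation: A 1, B 3, C 2.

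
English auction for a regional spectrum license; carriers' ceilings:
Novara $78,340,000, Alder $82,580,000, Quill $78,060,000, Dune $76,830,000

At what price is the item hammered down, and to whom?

Limits ranked: 82,580,000 (Alder) > 78,340,000 (Novara) > 78,060,000 (Quill) > 76,830,000 (Dune)
Novara is the last rival to drop out, at $78,340,000; Alder remains and wins at that price.

Alder wins at $78,340,000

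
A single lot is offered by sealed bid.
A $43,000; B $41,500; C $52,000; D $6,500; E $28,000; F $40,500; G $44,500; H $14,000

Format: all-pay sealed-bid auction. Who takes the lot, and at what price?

Rule: the highest bidder wins the item, but every bidder pays their own bid.
Sorting bids: 52,000 (C) > 44,500 (G) > 43,000 (A) > 41,500 (B) > 40,500 (F) > 28,000 (E) > …
C wins with the top bid; all bids are sunk regardless.

C pays $52,000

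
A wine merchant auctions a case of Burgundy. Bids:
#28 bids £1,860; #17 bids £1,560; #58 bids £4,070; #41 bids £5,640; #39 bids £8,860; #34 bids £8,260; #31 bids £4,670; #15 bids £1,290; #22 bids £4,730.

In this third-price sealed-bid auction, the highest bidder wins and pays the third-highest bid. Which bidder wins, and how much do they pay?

#39 pays £5,640

Third-price sealed-bid auction: the highest bidder wins and pays the third-highest bid.
Bids in order: 8,860 (#39) > 8,260 (#34) > 5,640 (#41) > 4,730 (#22) > 4,670 (#31) > 4,070 (#58) > …
#39 is highest; pays the third-highest bid, £5,640.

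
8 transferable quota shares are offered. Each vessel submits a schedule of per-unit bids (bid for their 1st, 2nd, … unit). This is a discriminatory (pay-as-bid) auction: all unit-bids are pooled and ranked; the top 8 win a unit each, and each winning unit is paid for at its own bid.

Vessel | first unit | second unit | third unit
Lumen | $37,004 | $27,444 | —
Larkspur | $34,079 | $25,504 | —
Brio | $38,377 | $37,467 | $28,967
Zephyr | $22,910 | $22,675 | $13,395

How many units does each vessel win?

All unit-bids, highest first — top 8: 38,377 (Brio-1), 37,467 (Brio-2), 37,004 (Lumen-1), 34,079 (Larkspur-1), 28,967 (Brio-3), 27,444 (Lumen-2), 25,504 (Larkspur-2), 22,910 (Zephyr-1)
Next rejected bid: $22,675 (not a price — pay-as-bid).
Allocation: Brio 3, Larkspur 2, Lumen 2, Zephyr 1.

Brio 3, Larkspur 2, Lumen 2, Zephyr 1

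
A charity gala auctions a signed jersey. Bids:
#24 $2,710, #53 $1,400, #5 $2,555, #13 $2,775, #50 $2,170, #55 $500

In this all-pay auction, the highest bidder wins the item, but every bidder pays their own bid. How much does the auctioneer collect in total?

Total revenue: $12,110

Bids in order: 2,775 (#13) > 2,710 (#24) > 2,555 (#5) > 2,170 (#50) > 1,400 (#53) > 500 (#55)
#13 wins with the top bid; all bids are sunk regardless.
Every bidder forfeits their bid regardless of winning.
Revenue = 2,710 + 1,400 + 2,555 + 2,775 + 2,170 + 500 = $12,110.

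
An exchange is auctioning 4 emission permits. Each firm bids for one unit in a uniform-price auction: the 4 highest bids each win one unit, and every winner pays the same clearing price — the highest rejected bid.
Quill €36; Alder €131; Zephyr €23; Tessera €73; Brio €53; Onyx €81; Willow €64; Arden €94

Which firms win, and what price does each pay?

Alder, Arden, Onyx, Tessera; each pays €64

Sorting: 131 (Alder), 94 (Arden), 81 (Onyx), 73 (Tessera), 64 (Willow), 53 (Brio), …
The 4 highest are Alder, Arden, Onyx, Tessera.
Clearing price = highest rejected bid = €64.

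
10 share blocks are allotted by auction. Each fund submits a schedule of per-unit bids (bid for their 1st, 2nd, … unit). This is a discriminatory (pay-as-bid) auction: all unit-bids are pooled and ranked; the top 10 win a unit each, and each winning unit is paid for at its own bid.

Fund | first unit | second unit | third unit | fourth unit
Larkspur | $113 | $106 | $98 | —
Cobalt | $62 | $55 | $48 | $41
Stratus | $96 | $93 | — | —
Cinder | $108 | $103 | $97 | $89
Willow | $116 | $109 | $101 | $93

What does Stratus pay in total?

Stratus pays $96

Pooled unit-bids ranked (top 10): 116 (Willow-1), 113 (Larkspur-1), 109 (Willow-2), 108 (Cinder-1), 106 (Larkspur-2), 103 (Cinder-2), 101 (Willow-3), 98 (Larkspur-3), 97 (Cinder-3), 96 (Stratus-1)
Next rejected bid: $93 (not a price — pay-as-bid).
Stratus's winning unit-bids: 96 = $96.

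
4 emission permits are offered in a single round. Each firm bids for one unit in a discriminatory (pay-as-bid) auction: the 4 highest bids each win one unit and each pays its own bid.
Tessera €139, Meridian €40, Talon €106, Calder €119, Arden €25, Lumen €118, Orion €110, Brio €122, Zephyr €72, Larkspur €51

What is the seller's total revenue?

Total revenue: €498

Bids ranked high→low: 139 (Tessera), 122 (Brio), 119 (Calder), 118 (Lumen), 110 (Orion), 106 (Talon), …
Top 4: Tessera, Brio, Calder, Lumen.
Total revenue = 139 + 122 + 119 + 118 = €498.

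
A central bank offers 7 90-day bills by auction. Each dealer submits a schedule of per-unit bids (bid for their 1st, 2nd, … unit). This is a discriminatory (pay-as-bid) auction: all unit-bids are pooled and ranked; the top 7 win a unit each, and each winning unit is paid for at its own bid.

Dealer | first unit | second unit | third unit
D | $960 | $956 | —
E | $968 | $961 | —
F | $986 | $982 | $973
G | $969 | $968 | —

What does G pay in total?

G pays $1,937

Pooled unit-bids ranked (top 7): 986 (F-1), 982 (F-2), 973 (F-3), 969 (G-1), 968 (E-1), 968 (G-2), 961 (E-2)
Next rejected bid: $960 (not a price — pay-as-bid).
G's winning unit-bids: 969 + 968 = $1,937.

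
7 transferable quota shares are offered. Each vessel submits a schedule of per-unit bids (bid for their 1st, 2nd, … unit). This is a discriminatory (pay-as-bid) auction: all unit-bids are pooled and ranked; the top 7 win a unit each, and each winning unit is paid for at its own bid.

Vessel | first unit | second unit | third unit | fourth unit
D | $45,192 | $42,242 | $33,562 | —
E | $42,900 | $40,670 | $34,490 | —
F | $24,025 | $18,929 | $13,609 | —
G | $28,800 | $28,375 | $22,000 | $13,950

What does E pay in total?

All unit-bids, highest first — top 7: 45,192 (D-1), 42,900 (E-1), 42,242 (D-2), 40,670 (E-2), 34,490 (E-3), 33,562 (D-3), 28,800 (G-1)
Next rejected bid: $28,375 (not a price — pay-as-bid).
E's winning unit-bids: 42,900 + 40,670 + 34,490 = $118,060.

E pays $118,060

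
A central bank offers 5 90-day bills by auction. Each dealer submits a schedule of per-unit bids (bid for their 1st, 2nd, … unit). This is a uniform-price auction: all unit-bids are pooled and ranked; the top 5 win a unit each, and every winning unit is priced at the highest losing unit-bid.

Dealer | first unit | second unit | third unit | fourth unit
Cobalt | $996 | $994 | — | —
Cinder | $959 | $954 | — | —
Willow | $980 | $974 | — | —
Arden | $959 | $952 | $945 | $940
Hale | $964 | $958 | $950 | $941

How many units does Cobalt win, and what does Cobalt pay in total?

All unit-bids, highest first — top 5: 996 (Cobalt-1), 994 (Cobalt-2), 980 (Willow-1), 974 (Willow-2), 964 (Hale-1)
Highest rejected unit-bid = $959.
Cobalt wins 2 unit(s) at $959 each.

Cobalt: 2 units, pays $1,918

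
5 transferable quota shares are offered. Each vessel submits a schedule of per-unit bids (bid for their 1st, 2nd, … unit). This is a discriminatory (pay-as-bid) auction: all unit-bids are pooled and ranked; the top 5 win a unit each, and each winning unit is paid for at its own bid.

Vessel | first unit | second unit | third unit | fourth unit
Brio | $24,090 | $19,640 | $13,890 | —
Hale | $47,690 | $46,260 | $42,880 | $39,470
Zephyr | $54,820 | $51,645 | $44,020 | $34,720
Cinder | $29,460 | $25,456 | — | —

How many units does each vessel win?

Hale 2, Zephyr 3

Merging the schedules and taking the best 5: 54,820 (Zephyr-1), 51,645 (Zephyr-2), 47,690 (Hale-1), 46,260 (Hale-2), 44,020 (Zephyr-3)
Next rejected bid: $42,880 (not a price — pay-as-bid).
Allocation: Hale 2, Zephyr 3.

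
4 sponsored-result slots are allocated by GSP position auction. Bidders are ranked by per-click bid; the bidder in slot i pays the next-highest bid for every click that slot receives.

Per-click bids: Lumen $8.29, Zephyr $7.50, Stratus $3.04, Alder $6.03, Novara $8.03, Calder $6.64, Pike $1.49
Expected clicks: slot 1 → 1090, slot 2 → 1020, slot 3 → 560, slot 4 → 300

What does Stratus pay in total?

Ranked by bid: $8.29 (Lumen) > $8.03 (Novara) > $7.50 (Zephyr) > $6.64 (Calder) > $6.03 (Alder) > …
Stratus ranks below slot 4 → no slot, pays nothing.

Stratus pays $0.00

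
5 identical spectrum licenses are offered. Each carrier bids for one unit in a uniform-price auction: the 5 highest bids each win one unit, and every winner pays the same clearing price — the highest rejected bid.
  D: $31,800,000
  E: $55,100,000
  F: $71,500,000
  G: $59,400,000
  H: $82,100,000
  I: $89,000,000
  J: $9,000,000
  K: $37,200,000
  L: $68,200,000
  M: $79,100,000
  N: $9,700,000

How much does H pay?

Ordering the bids: 89,000,000 (I), 82,100,000 (H), 79,100,000 (M), 71,500,000 (F), 68,200,000 (L), 59,400,000 (G), 55,100,000 (E), …
Top 5: I, H, M, F, L.
Highest unsuccessful bid: $59,400,000 → clearing price.
H wins → pays $59,400,000.

H pays $59,400,000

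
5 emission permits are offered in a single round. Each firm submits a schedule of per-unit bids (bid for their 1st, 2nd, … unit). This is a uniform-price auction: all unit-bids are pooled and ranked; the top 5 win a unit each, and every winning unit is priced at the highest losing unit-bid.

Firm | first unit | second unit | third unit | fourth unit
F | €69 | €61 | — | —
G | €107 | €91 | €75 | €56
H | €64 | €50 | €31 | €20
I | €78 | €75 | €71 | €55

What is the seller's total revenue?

Pooled unit-bids ranked (top 5): 107 (G-1), 91 (G-2), 78 (I-1), 75 (G-3), 75 (I-2)
The (k+1)-th unit-bid is €71.
Allocation: G 3, I 2. Every unit priced at €71.
Revenue = 5 × 71 = €355.

Total revenue: €355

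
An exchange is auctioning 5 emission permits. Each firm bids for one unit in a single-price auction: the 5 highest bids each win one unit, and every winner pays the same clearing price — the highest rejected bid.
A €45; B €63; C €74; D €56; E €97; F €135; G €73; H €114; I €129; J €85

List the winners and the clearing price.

Ordering the bids: 135 (F), 129 (I), 114 (H), 97 (E), 85 (J), 74 (C), 73 (G), …
Winners (5 units): F, I, H, E, J.
First losing bid is C's €74, which sets the uniform price.

F, I, H, E, J; each pays €74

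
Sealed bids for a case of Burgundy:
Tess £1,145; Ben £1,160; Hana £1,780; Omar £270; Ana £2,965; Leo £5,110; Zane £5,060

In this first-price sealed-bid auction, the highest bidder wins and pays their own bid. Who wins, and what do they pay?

Leo pays £5,110

First-price sealed-bid auction: the highest bidder wins and pays their own bid.
Sorting bids: 5,110 (Leo) > 5,060 (Zane) > 2,965 (Ana) > 1,780 (Hana) > 1,160 (Ben) > 1,145 (Tess) > …
Leo is highest → pays own bid, £5,110.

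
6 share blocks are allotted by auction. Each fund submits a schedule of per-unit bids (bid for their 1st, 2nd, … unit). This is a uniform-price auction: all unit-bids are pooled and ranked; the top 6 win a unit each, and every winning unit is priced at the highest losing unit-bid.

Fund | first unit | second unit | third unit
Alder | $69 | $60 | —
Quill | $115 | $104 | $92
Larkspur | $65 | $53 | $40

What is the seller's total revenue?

Merging the schedules and taking the best 6: 115 (Quill-1), 104 (Quill-2), 92 (Quill-3), 69 (Alder-1), 65 (Larkspur-1), 60 (Alder-2)
Highest rejected unit-bid = $53.
Allocation: Alder 2, Larkspur 1, Quill 3. Every unit priced at $53.
Revenue = 6 × 53 = $318.

Total revenue: $318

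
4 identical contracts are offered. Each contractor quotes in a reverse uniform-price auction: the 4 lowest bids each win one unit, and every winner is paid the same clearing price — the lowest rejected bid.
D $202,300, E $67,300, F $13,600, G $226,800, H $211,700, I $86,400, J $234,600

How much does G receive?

Sorting: 13,600 (F), 67,300 (E), 86,400 (I), 202,300 (D), 211,700 (H), 226,800 (G), …
Lowest 4: F, E, I, D.
Lowest unsuccessful bid: $211,700 → clearing price.
G does not win → is paid $0.

G is paid $0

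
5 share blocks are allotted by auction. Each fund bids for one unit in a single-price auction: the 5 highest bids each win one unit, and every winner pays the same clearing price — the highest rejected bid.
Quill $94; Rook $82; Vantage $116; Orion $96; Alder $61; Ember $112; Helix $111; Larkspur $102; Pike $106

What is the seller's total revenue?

Ordering the bids: 116 (Vantage), 112 (Ember), 111 (Helix), 106 (Pike), 102 (Larkspur), 96 (Orion), 94 (Quill), …
Top 5: Vantage, Ember, Helix, Pike, Larkspur.
Highest unsuccessful bid: $96 → clearing price.
Total revenue = 5 × $96 = $480.

Total revenue: $480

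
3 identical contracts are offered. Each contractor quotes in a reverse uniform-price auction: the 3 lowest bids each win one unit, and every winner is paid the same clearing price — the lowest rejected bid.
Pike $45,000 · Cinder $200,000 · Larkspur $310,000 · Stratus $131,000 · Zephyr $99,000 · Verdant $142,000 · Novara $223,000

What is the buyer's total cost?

Total cost: $426,000

Bids ranked low→high: 45,000 (Pike), 99,000 (Zephyr), 131,000 (Stratus), 142,000 (Verdant), 200,000 (Cinder), …
Lowest 3: Pike, Zephyr, Stratus.
First losing bid is Verdant's $142,000, which sets the uniform price.
Total cost = 3 × $142,000 = $426,000.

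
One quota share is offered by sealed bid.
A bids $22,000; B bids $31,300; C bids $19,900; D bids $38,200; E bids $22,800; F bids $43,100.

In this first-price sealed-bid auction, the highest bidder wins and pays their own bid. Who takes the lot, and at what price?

Sorting bids: 43,100 (F) > 38,200 (D) > 31,300 (B) > 22,800 (E) > 22,000 (A) > 19,900 (C)
First-price: F pays what they bid, $43,100.

F pays $43,100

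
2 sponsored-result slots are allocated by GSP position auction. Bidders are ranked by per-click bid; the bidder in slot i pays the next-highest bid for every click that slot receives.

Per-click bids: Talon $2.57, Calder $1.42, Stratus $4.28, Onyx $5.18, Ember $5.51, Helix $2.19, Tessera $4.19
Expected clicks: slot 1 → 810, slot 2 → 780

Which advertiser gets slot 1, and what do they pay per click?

Ranked by bid: $5.51 (Ember) > $5.18 (Onyx) > $4.28 (Stratus) > …
Slot 1 goes to the first-ranked bidder, Ember, who pays the next bid down: $5.18/click.

Ember; $5.18 per click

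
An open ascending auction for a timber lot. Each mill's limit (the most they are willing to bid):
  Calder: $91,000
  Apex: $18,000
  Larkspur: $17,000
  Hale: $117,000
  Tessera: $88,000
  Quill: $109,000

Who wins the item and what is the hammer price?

Rule: the price rises until one bidder remains; the winner pays the price at which the last rival dropped out.
Sorting limits: 117,000 (Hale) > 109,000 (Quill) > 91,000 (Calder) > 88,000 (Tessera) > 18,000 (Apex) > 17,000 (Larkspur)
Once the price passes $109,000, only Hale is left; the hammer falls at Quill's limit of $109,000.

Hale wins at $109,000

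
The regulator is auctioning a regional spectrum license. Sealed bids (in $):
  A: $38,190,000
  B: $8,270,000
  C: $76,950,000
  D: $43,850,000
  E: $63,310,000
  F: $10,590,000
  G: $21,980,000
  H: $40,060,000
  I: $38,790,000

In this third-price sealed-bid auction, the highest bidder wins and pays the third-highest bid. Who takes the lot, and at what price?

Sorting bids: 76,950,000 (C) > 63,310,000 (E) > 43,850,000 (D) > 40,060,000 (H) > 38,790,000 (I) > 38,190,000 (A) > …
C wins; payment is bid #3 in the ranking = $43,850,000.

C pays $43,850,000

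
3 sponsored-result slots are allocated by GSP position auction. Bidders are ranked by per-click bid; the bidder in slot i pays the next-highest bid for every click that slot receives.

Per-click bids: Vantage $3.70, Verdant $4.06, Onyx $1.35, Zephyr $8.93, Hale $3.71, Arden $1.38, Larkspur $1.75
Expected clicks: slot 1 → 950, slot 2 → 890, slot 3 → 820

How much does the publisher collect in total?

Total revenue: $10192.90

Sorting advertisers: $8.93 (Zephyr) > $4.06 (Verdant) > $3.71 (Hale) > $3.70 (Vantage) > …
Slot 1: Zephyr pays $4.06 × 950 = $3857.00
Slot 2: Verdant pays $3.71 × 890 = $3301.90
Slot 3: Hale pays $3.70 × 820 = $3034.00
Total = $10192.90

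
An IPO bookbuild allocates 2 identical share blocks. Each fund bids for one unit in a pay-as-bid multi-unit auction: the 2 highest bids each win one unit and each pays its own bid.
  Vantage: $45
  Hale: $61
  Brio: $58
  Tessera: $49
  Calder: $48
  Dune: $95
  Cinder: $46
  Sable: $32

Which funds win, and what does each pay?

Bids ranked high→low: 95 (Dune), 61 (Hale), 58 (Brio), 49 (Tessera), …
Top 2: Dune, Hale.
Each winner pays its own bid: Dune $95, Hale $61.

Dune $95, Hale $61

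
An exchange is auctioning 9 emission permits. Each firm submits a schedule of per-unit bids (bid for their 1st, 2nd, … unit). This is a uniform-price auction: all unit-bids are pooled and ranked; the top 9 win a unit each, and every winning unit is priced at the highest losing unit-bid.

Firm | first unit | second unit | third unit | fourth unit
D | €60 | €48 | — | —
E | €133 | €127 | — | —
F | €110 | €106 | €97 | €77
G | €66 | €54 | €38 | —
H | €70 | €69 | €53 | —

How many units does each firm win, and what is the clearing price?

E 2, F 4, G 1, H 2; clearing price €60

Merging the schedules and taking the best 9: 133 (E-1), 127 (E-2), 110 (F-1), 106 (F-2), 97 (F-3), 77 (F-4), 70 (H-1), 69 (H-2), 66 (G-1)
The (k+1)-th unit-bid is €60.
Allocation: E 2, F 4, G 1, H 2.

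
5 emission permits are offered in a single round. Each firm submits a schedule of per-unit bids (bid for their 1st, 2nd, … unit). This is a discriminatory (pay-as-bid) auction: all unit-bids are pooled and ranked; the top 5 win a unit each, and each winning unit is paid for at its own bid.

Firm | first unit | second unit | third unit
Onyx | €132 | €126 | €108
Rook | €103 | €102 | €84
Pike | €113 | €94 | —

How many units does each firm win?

Onyx 3, Pike 1, Rook 1

Pooled unit-bids ranked (top 5): 132 (Onyx-1), 126 (Onyx-2), 113 (Pike-1), 108 (Onyx-3), 103 (Rook-1)
Next rejected bid: €102 (not a price — pay-as-bid).
Allocation: Onyx 3, Pike 1, Rook 1.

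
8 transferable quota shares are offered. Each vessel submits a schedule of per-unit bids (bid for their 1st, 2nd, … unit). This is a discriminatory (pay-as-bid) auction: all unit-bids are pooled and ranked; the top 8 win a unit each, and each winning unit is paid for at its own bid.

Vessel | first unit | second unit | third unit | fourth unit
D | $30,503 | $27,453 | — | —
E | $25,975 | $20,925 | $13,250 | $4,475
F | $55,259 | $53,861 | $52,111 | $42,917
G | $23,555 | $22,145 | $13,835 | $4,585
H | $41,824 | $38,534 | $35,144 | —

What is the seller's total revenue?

All unit-bids, highest first — top 8: 55,259 (F-1), 53,861 (F-2), 52,111 (F-3), 42,917 (F-4), 41,824 (H-1), 38,534 (H-2), 35,144 (H-3), 30,503 (D-1)
Next rejected bid: $27,453 (not a price — pay-as-bid).
Each winning unit pays its own bid.
Revenue = 55,259 + 53,861 + 52,111 + 42,917 + 41,824 + 38,534 + 35,144 + 30,503 = $350,153.

Total revenue: $350,153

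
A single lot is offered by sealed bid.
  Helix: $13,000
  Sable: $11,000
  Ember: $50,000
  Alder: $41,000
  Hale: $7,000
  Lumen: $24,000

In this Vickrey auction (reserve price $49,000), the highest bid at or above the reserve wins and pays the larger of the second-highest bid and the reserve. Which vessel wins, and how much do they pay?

Rule: the highest bid at or above the reserve wins and pays the larger of the second-highest bid and the reserve.
Bids ranked: 50,000 (Ember) > 41,000 (Alder) > 24,000 (Lumen) > 13,000 (Helix) > 11,000 (Sable) > 7,000 (Hale)
Highest eligible bid: Ember at $50,000.
max(second-highest $41,000, reserve $49,000) = $49,000.

Ember pays $49,000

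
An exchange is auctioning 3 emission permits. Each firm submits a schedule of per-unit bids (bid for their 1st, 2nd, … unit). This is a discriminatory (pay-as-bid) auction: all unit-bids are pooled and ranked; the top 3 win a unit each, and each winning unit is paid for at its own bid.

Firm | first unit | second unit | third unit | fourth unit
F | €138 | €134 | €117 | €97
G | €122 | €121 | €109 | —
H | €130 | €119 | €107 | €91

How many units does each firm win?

F 2, H 1

All unit-bids, highest first — top 3: 138 (F-1), 134 (F-2), 130 (H-1)
Next rejected bid: €122 (not a price — pay-as-bid).
Allocation: F 2, H 1.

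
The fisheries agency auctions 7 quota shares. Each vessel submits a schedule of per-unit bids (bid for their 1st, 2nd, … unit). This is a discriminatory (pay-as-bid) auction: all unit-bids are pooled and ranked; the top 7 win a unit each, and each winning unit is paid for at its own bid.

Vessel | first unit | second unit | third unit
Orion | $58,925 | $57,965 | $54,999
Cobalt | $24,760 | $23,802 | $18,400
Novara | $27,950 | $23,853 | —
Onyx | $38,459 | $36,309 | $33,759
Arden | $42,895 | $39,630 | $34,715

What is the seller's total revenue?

Merging the schedules and taking the best 7: 58,925 (Orion-1), 57,965 (Orion-2), 54,999 (Orion-3), 42,895 (Arden-1), 39,630 (Arden-2), 38,459 (Onyx-1), 36,309 (Onyx-2)
Next rejected bid: $34,715 (not a price — pay-as-bid).
Each winning unit pays its own bid.
Revenue = 58,925 + 57,965 + 54,999 + 42,895 + 39,630 + 38,459 + 36,309 = $329,182.

Total revenue: $329,182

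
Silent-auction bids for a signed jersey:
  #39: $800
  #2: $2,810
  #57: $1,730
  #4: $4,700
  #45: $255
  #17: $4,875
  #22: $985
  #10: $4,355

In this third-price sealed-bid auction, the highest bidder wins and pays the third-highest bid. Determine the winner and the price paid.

Third-price sealed-bid auction: the highest bidder wins and pays the third-highest bid.
Sorting bids: 4,875 (#17) > 4,700 (#4) > 4,355 (#10) > 2,810 (#2) > 1,730 (#57) > 985 (#22) > …
#17 is highest; pays the third-highest bid, $4,355.

#17 pays $4,355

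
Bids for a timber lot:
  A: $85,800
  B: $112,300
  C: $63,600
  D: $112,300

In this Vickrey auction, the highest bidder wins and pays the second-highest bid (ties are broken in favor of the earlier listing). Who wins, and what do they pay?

Vickrey auction: the highest bidder wins and pays the second-highest bid.
Bids ranked: 112,300 (B) > 112,300 (D) > 85,800 (A) > 63,600 (C)
Tie at $112,300 → B wins by tie-break.
Second-price: B pays D's bid of $112,300.

B pays $112,300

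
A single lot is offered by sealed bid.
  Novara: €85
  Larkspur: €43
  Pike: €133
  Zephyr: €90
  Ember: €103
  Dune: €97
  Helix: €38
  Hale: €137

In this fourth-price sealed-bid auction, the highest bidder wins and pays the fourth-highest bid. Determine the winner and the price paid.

Hale pays €97

Sorting bids: 137 (Hale) > 133 (Pike) > 103 (Ember) > 97 (Dune) > 90 (Zephyr) > 85 (Novara) > …
Hale is highest; pays the fourth-highest bid, €97.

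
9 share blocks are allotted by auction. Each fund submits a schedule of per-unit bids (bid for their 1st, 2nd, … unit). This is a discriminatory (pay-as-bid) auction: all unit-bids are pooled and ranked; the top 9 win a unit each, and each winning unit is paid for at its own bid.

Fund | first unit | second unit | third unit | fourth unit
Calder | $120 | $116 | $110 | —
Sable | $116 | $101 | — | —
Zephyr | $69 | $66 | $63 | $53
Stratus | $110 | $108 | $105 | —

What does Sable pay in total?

Merging the schedules and taking the best 9: 120 (Calder-1), 116 (Calder-2), 116 (Sable-1), 110 (Calder-3), 110 (Stratus-1), 108 (Stratus-2), 105 (Stratus-3), 101 (Sable-2), 69 (Zephyr-1)
Next rejected bid: $66 (not a price — pay-as-bid).
Sable's winning unit-bids: 116 + 101 = $217.

Sable pays $217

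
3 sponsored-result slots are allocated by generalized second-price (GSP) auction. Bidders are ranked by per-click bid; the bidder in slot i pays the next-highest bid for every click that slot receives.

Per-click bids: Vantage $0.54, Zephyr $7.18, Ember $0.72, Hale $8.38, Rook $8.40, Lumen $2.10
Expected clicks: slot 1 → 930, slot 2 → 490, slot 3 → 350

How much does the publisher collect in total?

Total revenue: $12046.60

Sorting advertisers: $8.40 (Rook) > $8.38 (Hale) > $7.18 (Zephyr) > $2.10 (Lumen) > …
Slot 1: Rook pays $8.38 × 930 = $7793.40
Slot 2: Hale pays $7.18 × 490 = $3518.20
Slot 3: Zephyr pays $2.10 × 350 = $735.00
Total = $12046.60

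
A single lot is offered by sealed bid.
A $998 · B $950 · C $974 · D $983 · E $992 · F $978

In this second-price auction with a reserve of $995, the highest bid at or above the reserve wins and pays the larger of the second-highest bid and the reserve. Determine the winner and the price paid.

Rule: the highest bid at or above the reserve wins and pays the larger of the second-highest bid and the reserve.
Sorting bids: 998 (A) > 992 (E) > 983 (D) > 978 (F) > 974 (C) > 950 (B)
Highest eligible bid: A at $998.
Second-highest bid $992 is below the reserve $995, so the reserve binds → payment $995.

A pays $995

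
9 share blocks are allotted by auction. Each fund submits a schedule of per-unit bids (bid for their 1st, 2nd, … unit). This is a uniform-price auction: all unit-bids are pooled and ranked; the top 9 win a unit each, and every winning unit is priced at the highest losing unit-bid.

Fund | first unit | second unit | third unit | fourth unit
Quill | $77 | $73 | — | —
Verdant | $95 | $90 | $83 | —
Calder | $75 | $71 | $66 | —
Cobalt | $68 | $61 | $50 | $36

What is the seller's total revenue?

Total revenue: $549

All unit-bids, highest first — top 9: 95 (Verdant-1), 90 (Verdant-2), 83 (Verdant-3), 77 (Quill-1), 75 (Calder-1), 73 (Quill-2), 71 (Calder-2), 68 (Cobalt-1), 66 (Calder-3)
First bid not allocated: $61.
Allocation: Calder 3, Cobalt 1, Quill 2, Verdant 3. Every unit priced at $61.
Revenue = 9 × 61 = $549.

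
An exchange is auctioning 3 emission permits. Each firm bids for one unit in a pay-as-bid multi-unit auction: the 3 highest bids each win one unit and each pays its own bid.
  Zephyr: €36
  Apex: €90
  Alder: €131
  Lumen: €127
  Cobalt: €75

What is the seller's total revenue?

Total revenue: €348

Bids ranked high→low: 131 (Alder), 127 (Lumen), 90 (Apex), 75 (Cobalt), 36 (Zephyr)
Top 3: Alder, Lumen, Apex.
Total revenue = 131 + 127 + 90 = €348.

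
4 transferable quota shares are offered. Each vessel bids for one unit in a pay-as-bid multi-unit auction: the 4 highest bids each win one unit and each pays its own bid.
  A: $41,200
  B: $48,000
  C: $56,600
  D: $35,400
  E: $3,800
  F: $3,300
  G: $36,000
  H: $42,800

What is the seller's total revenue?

Sorting: 56,600 (C), 48,000 (B), 42,800 (H), 41,200 (A), 36,000 (G), 35,400 (D), …
The 4 highest are C, B, H, A.
Total revenue = 56,600 + 48,000 + 42,800 + 41,200 = $188,600.

Total revenue: $188,600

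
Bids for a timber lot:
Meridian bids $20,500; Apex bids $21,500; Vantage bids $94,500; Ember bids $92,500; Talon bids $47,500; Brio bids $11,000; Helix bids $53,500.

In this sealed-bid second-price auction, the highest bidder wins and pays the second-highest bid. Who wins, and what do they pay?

Vantage pays $92,500

Rule: the highest bidder wins and pays the second-highest bid.
Sorting bids: 94,500 (Vantage) > 92,500 (Ember) > 53,500 (Helix) > 47,500 (Talon) > 21,500 (Apex) > 20,500 (Meridian) > …
Vantage wins with the highest bid; price is set by the runner-up at $92,500.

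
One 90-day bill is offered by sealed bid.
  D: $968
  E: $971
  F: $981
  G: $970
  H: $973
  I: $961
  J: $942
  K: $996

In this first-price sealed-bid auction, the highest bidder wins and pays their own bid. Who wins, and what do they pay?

Bids ranked: 996 (K) > 981 (F) > 973 (H) > 971 (E) > 970 (G) > 968 (D) > …
K is highest → pays own bid, $996.

K pays $996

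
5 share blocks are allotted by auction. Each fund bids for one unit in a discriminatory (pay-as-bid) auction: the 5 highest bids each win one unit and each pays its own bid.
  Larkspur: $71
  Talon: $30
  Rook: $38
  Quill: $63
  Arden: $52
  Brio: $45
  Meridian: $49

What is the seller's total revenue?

Total revenue: $280

Sorting: 71 (Larkspur), 63 (Quill), 52 (Arden), 49 (Meridian), 45 (Brio), 38 (Rook), 30 (Talon)
The 5 highest are Larkspur, Quill, Arden, Meridian, Brio.
Total revenue = 71 + 63 + 52 + 49 + 45 = $280.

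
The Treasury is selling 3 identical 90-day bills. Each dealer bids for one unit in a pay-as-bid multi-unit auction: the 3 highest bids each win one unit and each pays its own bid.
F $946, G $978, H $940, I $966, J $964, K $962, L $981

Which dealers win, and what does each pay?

Sorting: 981 (L), 978 (G), 966 (I), 964 (J), 962 (K), …
Winners (3 units): L, G, I.
Each winner pays its own bid: L $981, G $978, I $966.

L $981, G $978, I $966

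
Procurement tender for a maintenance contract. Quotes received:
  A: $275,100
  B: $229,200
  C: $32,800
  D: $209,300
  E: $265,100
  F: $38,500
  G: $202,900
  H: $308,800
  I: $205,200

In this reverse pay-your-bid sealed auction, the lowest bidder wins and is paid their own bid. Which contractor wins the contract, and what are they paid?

C is paid $32,800

Bids in order: 32,800 (C) < 38,500 (F) < 202,900 (G) < 205,200 (I) < 209,300 (D) < 229,200 (B) < …
C is lowest → is paid own bid, $32,800.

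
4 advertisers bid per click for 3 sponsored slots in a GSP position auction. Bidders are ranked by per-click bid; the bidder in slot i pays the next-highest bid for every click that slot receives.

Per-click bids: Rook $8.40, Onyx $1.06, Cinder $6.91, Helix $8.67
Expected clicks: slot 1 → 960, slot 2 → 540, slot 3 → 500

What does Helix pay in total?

Helix pays $8064.00

Sorting advertisers: $8.67 (Helix) > $8.40 (Rook) > $6.91 (Cinder) > $1.06 (Onyx)
Helix holds slot 1 → pays next bid $8.40 × 960 clicks = $8064.00.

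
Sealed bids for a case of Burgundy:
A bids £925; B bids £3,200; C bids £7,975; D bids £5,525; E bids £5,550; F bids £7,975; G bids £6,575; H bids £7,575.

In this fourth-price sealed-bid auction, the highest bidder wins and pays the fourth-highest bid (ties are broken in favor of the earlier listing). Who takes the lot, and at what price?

Sorting bids: 7,975 (C) > 7,975 (F) > 7,575 (H) > 6,575 (G) > 5,550 (E) > 5,525 (D) > …
C and F tie at £7,975; tie-break gives it to C.
C is highest; pays the fourth-highest bid, £6,575.

C pays £6,575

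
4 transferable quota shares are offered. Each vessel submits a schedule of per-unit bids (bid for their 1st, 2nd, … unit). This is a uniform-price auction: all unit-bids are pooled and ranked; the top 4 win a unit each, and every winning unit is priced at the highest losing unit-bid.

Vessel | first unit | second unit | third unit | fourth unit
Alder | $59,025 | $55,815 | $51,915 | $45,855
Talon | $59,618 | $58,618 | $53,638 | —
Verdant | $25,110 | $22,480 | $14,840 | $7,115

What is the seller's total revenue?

Total revenue: $214,552

Pooled unit-bids ranked (top 4): 59,618 (Talon-1), 59,025 (Alder-1), 58,618 (Talon-2), 55,815 (Alder-2)
First bid not allocated: $53,638.
Allocation: Alder 2, Talon 2. Every unit priced at $53,638.
Revenue = 4 × 53,638 = $214,552.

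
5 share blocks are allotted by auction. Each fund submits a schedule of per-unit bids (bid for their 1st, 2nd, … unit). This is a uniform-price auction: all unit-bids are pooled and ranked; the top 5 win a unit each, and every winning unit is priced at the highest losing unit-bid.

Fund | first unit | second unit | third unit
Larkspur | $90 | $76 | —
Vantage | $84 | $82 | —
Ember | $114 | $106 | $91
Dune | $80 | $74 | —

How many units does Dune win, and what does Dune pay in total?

Merging the schedules and taking the best 5: 114 (Ember-1), 106 (Ember-2), 91 (Ember-3), 90 (Larkspur-1), 84 (Vantage-1)
The (k+1)-th unit-bid is $82.
Dune wins 0 unit(s) at $82 each.

Dune: 0 units, pays $0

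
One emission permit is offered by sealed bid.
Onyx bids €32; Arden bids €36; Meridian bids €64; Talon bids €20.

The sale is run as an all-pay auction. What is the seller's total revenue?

Total revenue: €152

Sorting bids: 64 (Meridian) > 36 (Arden) > 32 (Onyx) > 20 (Talon)
Every bidder forfeits their bid regardless of winning.
Revenue = 32 + 36 + 64 + 20 = €152.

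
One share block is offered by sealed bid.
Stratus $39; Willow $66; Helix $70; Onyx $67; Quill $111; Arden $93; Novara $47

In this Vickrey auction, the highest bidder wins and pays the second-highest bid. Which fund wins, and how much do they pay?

Quill pays $93

Rule: the highest bidder wins and pays the second-highest bid.
Bids ranked: 111 (Quill) > 93 (Arden) > 70 (Helix) > 67 (Onyx) > 66 (Willow) > 47 (Novara) > …
Quill is highest; pays the second-highest bid, $93.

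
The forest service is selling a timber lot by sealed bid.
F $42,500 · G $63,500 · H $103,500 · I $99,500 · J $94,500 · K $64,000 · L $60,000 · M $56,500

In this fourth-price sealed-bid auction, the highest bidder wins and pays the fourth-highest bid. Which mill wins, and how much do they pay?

H pays $64,000

Sorting bids: 103,500 (H) > 99,500 (I) > 94,500 (J) > 64,000 (K) > 63,500 (G) > 60,000 (L) > …
H wins; payment is bid #4 in the ranking = $64,000.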